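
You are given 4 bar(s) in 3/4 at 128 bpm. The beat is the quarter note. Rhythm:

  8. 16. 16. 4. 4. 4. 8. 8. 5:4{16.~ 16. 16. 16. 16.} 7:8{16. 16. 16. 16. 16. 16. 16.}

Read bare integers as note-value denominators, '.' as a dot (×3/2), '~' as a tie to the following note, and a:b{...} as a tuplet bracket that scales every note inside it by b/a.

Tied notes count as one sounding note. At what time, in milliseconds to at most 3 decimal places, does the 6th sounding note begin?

1. 0.0ms @ 0 + 351.562ms (3/4)
2. 351.562ms @ 3/4 + 175.781ms (3/8)
3. 527.344ms @ 9/8 + 175.781ms (3/8)
4. 703.125ms @ 3/2 + 703.125ms (3/2)
5. 1406.25ms @ 3 + 703.125ms (3/2)
6. 2109.375ms @ 9/2 + 703.125ms (3/2)
7. 2812.5ms @ 6 + 351.562ms (3/4)
8. 3164.062ms @ 27/4 + 351.562ms (3/4)
9. 3515.625ms @ 15/2 + 281.25ms (3/5)
10. 3796.875ms @ 81/10 + 140.625ms (3/10)
11. 3937.5ms @ 42/5 + 140.625ms (3/10)
12. 4078.125ms @ 87/10 + 140.625ms (3/10)
13. 4218.75ms @ 9 + 200.893ms (3/7)
14. 4419.643ms @ 66/7 + 200.893ms (3/7)
15. 4620.536ms @ 69/7 + 200.893ms (3/7)
16. 4821.429ms @ 72/7 + 200.893ms (3/7)
17. 5022.321ms @ 75/7 + 200.893ms (3/7)
18. 5223.214ms @ 78/7 + 200.893ms (3/7)
19. 5424.107ms @ 81/7 + 200.893ms (3/7)

note 6 onset = 9/2b = 2109.375ms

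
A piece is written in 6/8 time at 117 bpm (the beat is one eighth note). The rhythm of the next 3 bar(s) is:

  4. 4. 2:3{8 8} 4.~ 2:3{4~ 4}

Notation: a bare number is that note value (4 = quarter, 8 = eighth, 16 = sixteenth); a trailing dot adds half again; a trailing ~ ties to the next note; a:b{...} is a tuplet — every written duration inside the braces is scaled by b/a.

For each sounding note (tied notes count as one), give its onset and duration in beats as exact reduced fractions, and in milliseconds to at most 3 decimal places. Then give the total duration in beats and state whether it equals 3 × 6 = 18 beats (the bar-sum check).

1) 0.0ms=0b +1538.462ms=3b
2) 1538.462ms=3b +1538.462ms=3b
3) 3076.923ms=6b +769.231ms=3/2b
4) 3846.154ms=15/2b +769.231ms=3/2b
5) 4615.385ms=9b +4615.385ms=9b
Σ=18b of 18 (117bpm 6/8) — PASS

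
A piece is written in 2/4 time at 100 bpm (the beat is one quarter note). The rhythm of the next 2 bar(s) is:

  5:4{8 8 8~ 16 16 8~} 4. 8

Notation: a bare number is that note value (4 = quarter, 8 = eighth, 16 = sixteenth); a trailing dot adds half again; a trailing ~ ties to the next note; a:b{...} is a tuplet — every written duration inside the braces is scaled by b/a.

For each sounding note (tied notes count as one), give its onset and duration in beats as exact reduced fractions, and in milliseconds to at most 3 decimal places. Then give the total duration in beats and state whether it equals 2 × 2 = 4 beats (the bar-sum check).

1) 0.0ms=0b +240.0ms=2/5b
2) 240.0ms=2/5b +240.0ms=2/5b
3) 480.0ms=4/5b +360.0ms=3/5b
4) 840.0ms=7/5b +120.0ms=1/5b
5) 960.0ms=8/5b +1140.0ms=19/10b
6) 2100.0ms=7/2b +300.0ms=1/2b
Σ=4b of 4 (100bpm 2/4) — PASS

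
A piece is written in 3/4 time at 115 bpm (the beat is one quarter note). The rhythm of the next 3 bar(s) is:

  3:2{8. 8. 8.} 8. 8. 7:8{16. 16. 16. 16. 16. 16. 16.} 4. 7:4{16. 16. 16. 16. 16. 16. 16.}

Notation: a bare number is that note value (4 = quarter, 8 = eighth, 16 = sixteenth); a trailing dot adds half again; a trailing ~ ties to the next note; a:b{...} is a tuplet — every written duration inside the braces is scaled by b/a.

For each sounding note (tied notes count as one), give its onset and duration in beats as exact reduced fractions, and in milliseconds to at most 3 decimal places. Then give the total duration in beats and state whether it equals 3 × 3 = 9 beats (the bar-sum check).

1) 0.0ms=0b +260.87ms=1/2b
2) 260.87ms=1/2b +260.87ms=1/2b
3) 521.739ms=1b +260.87ms=1/2b
4) 782.609ms=3/2b +391.304ms=3/4b
5) 1173.913ms=9/4b +391.304ms=3/4b
6) 1565.217ms=3b +223.602ms=3/7b
7) 1788.82ms=24/7b +223.602ms=3/7b
8) 2012.422ms=27/7b +223.602ms=3/7b
9) 2236.025ms=30/7b +223.602ms=3/7b
10) 2459.627ms=33/7b +223.602ms=3/7b
11) 2683.23ms=36/7b +223.602ms=3/7b
12) 2906.832ms=39/7b +223.602ms=3/7b
13) 3130.435ms=6b +782.609ms=3/2b
14) 3913.043ms=15/2b +111.801ms=3/14b
15) 4024.845ms=54/7b +111.801ms=3/14b
16) 4136.646ms=111/14b +111.801ms=3/14b
17) 4248.447ms=57/7b +111.801ms=3/14b
18) 4360.248ms=117/14b +111.801ms=3/14b
19) 4472.05ms=60/7b +111.801ms=3/14b
20) 4583.851ms=123/14b +111.801ms=3/14b
Σ=9b of 9 (115bpm 3/4) — PASS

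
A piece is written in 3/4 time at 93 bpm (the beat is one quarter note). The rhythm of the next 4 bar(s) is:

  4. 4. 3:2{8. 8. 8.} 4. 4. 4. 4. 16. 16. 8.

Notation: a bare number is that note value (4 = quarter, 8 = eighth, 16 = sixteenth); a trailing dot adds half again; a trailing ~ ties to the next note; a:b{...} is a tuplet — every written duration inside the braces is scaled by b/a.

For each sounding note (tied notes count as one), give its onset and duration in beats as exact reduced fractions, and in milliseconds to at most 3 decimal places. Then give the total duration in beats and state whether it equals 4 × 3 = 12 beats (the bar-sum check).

1) 0.0ms=0b +967.742ms=3/2b
2) 967.742ms=3/2b +967.742ms=3/2b
3) 1935.484ms=3b +322.581ms=1/2b
4) 2258.065ms=7/2b +322.581ms=1/2b
5) 2580.645ms=4b +322.581ms=1/2b
6) 2903.226ms=9/2b +967.742ms=3/2b
7) 3870.968ms=6b +967.742ms=3/2b
8) 4838.71ms=15/2b +967.742ms=3/2b
9) 5806.452ms=9b +967.742ms=3/2b
10) 6774.194ms=21/2b +241.935ms=3/8b
11) 7016.129ms=87/8b +241.935ms=3/8b
12) 7258.065ms=45/4b +483.871ms=3/4b
Σ=12b of 12 (93bpm 3/4) — PASS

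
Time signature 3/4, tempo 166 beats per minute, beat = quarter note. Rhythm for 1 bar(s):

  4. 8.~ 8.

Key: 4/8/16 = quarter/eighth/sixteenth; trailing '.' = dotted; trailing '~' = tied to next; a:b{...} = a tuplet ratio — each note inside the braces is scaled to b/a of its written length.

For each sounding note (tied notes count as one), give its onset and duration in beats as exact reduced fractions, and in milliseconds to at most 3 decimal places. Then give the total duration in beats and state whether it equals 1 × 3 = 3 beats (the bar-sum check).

1) 0.0ms=0b +542.169ms=3/2b
2) 542.169ms=3/2b +542.169ms=3/2b
Σ=3b of 3 (166bpm 3/4) — PASS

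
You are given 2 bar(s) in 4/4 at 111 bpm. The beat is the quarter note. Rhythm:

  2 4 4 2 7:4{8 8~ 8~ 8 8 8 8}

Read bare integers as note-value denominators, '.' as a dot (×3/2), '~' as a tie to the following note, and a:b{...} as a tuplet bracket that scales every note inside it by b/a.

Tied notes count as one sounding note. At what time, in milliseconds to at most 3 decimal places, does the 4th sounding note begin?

1. 0.0ms @ 0 + 1081.081ms (2)
2. 1081.081ms @ 2 + 540.541ms (1)
3. 1621.622ms @ 3 + 540.541ms (1)
4. 2162.162ms @ 4 + 1081.081ms (2)
5. 3243.243ms @ 6 + 154.44ms (2/7)
6. 3397.683ms @ 44/7 + 463.32ms (6/7)
7. 3861.004ms @ 50/7 + 154.44ms (2/7)
8. 4015.444ms @ 52/7 + 154.44ms (2/7)
9. 4169.884ms @ 54/7 + 154.44ms (2/7)

note 4 onset = 4b = 2162.162ms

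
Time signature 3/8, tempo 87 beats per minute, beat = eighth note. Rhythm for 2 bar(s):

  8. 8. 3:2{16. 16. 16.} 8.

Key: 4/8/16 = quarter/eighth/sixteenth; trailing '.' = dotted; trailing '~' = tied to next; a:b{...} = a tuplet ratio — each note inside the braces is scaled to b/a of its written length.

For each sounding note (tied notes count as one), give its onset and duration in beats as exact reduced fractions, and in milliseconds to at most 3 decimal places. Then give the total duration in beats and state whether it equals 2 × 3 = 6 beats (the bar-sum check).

1) 0.0ms=0b +1034.483ms=3/2b
2) 1034.483ms=3/2b +1034.483ms=3/2b
3) 2068.966ms=3b +344.828ms=1/2b
4) 2413.793ms=7/2b +344.828ms=1/2b
5) 2758.621ms=4b +344.828ms=1/2b
6) 3103.448ms=9/2b +1034.483ms=3/2b
Σ=6b of 6 (87bpm 3/8) — PASS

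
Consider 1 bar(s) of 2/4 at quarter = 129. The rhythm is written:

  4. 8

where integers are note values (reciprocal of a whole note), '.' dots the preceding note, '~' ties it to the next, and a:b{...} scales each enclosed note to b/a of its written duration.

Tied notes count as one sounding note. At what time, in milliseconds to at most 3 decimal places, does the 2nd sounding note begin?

note 2 onset = 3/2b = 697.674ms

1. 0.0ms @ 0 + 697.674ms (3/2)
2. 697.674ms @ 3/2 + 232.558ms (1/2)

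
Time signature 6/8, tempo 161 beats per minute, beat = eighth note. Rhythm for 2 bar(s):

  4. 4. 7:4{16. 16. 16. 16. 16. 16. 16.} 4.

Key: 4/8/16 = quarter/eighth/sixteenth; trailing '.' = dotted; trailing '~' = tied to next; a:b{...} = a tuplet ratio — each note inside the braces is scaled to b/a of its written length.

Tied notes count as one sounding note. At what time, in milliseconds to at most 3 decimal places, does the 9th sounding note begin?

1. 0.0ms @ 0 + 1118.012ms (3)
2. 1118.012ms @ 3 + 1118.012ms (3)
3. 2236.025ms @ 6 + 159.716ms (3/7)
4. 2395.741ms @ 45/7 + 159.716ms (3/7)
5. 2555.457ms @ 48/7 + 159.716ms (3/7)
6. 2715.173ms @ 51/7 + 159.716ms (3/7)
7. 2874.889ms @ 54/7 + 159.716ms (3/7)
8. 3034.605ms @ 57/7 + 159.716ms (3/7)
9. 3194.321ms @ 60/7 + 159.716ms (3/7)
10. 3354.037ms @ 9 + 1118.012ms (3)

note 9 onset = 60/7b = 3194.321ms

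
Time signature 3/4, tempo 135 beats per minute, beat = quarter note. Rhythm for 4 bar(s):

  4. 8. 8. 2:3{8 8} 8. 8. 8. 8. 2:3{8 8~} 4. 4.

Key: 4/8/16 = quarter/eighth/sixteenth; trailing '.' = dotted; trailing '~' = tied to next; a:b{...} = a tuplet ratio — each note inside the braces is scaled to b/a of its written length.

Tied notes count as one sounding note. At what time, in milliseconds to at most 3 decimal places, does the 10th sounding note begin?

note 10 onset = 15/2b = 3333.333ms

1. 0.0ms @ 0 + 666.667ms (3/2)
2. 666.667ms @ 3/2 + 333.333ms (3/4)
3. 1000.0ms @ 9/4 + 333.333ms (3/4)
4. 1333.333ms @ 3 + 333.333ms (3/4)
5. 1666.667ms @ 15/4 + 333.333ms (3/4)
6. 2000.0ms @ 9/2 + 333.333ms (3/4)
7. 2333.333ms @ 21/4 + 333.333ms (3/4)
8. 2666.667ms @ 6 + 333.333ms (3/4)
9. 3000.0ms @ 27/4 + 333.333ms (3/4)
10. 3333.333ms @ 15/2 + 333.333ms (3/4)
11. 3666.667ms @ 33/4 + 1000.0ms (9/4)
12. 4666.667ms @ 21/2 + 666.667ms (3/2)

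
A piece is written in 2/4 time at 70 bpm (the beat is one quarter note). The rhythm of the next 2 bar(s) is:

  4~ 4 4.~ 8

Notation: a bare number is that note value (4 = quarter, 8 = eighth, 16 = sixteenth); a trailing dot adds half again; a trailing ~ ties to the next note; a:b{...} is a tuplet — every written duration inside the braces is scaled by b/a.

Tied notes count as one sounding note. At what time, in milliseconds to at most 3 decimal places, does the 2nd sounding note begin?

note 2 onset = 2b = 1714.286ms

1. 0.0ms @ 0 + 1714.286ms (2)
2. 1714.286ms @ 2 + 1714.286ms (2)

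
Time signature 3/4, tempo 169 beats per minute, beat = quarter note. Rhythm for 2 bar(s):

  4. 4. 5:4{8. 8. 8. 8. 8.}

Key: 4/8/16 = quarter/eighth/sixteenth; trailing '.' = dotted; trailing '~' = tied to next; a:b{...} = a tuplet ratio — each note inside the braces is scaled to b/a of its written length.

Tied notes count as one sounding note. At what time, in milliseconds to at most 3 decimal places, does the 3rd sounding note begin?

1. 0.0ms @ 0 + 532.544ms (3/2)
2. 532.544ms @ 3/2 + 532.544ms (3/2)
3. 1065.089ms @ 3 + 213.018ms (3/5)
4. 1278.107ms @ 18/5 + 213.018ms (3/5)
5. 1491.124ms @ 21/5 + 213.018ms (3/5)
6. 1704.142ms @ 24/5 + 213.018ms (3/5)
7. 1917.16ms @ 27/5 + 213.018ms (3/5)

note 3 onset = 3b = 1065.089ms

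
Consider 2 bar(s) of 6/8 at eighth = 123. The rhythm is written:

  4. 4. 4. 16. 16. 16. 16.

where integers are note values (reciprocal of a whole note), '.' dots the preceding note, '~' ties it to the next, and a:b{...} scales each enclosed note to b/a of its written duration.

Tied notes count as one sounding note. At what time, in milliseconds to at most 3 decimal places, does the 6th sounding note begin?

note 6 onset = 21/2b = 5121.951ms

1. 0.0ms @ 0 + 1463.415ms (3)
2. 1463.415ms @ 3 + 1463.415ms (3)
3. 2926.829ms @ 6 + 1463.415ms (3)
4. 4390.244ms @ 9 + 365.854ms (3/4)
5. 4756.098ms @ 39/4 + 365.854ms (3/4)
6. 5121.951ms @ 21/2 + 365.854ms (3/4)
7. 5487.805ms @ 45/4 + 365.854ms (3/4)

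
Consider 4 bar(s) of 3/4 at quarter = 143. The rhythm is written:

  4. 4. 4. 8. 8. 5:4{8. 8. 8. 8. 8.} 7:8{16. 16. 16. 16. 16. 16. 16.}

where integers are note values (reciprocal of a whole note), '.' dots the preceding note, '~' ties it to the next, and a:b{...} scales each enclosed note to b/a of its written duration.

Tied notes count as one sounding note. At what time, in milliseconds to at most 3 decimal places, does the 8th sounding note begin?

1. 0.0ms @ 0 + 629.371ms (3/2)
2. 629.371ms @ 3/2 + 629.371ms (3/2)
3. 1258.741ms @ 3 + 629.371ms (3/2)
4. 1888.112ms @ 9/2 + 314.685ms (3/4)
5. 2202.797ms @ 21/4 + 314.685ms (3/4)
6. 2517.483ms @ 6 + 251.748ms (3/5)
7. 2769.231ms @ 33/5 + 251.748ms (3/5)
8. 3020.979ms @ 36/5 + 251.748ms (3/5)
9. 3272.727ms @ 39/5 + 251.748ms (3/5)
10. 3524.476ms @ 42/5 + 251.748ms (3/5)
11. 3776.224ms @ 9 + 179.82ms (3/7)
12. 3956.044ms @ 66/7 + 179.82ms (3/7)
13. 4135.864ms @ 69/7 + 179.82ms (3/7)
14. 4315.684ms @ 72/7 + 179.82ms (3/7)
15. 4495.504ms @ 75/7 + 179.82ms (3/7)
16. 4675.325ms @ 78/7 + 179.82ms (3/7)
17. 4855.145ms @ 81/7 + 179.82ms (3/7)

note 8 onset = 36/5b = 3020.979ms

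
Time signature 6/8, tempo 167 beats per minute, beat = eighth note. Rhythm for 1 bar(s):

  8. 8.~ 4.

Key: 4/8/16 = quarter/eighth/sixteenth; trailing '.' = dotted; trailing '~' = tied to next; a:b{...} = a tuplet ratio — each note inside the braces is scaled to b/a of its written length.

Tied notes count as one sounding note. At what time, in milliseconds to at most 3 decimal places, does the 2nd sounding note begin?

note 2 onset = 3/2b = 538.922ms

1. 0.0ms @ 0 + 538.922ms (3/2)
2. 538.922ms @ 3/2 + 1616.766ms (9/2)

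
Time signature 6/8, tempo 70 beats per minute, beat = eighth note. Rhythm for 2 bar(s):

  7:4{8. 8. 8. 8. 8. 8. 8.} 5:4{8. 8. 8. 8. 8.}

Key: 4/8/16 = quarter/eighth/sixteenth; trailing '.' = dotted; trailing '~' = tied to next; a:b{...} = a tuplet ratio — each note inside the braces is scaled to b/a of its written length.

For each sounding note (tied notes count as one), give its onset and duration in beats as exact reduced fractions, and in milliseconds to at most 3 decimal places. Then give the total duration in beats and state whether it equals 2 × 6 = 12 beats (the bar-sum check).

1) 0.0ms=0b +734.694ms=6/7b
2) 734.694ms=6/7b +734.694ms=6/7b
3) 1469.388ms=12/7b +734.694ms=6/7b
4) 2204.082ms=18/7b +734.694ms=6/7b
5) 2938.776ms=24/7b +734.694ms=6/7b
6) 3673.469ms=30/7b +734.694ms=6/7b
7) 4408.163ms=36/7b +734.694ms=6/7b
8) 5142.857ms=6b +1028.571ms=6/5b
9) 6171.429ms=36/5b +1028.571ms=6/5b
10) 7200.0ms=42/5b +1028.571ms=6/5b
11) 8228.571ms=48/5b +1028.571ms=6/5b
12) 9257.143ms=54/5b +1028.571ms=6/5b
Σ=12b of 12 (70bpm 6/8) — PASS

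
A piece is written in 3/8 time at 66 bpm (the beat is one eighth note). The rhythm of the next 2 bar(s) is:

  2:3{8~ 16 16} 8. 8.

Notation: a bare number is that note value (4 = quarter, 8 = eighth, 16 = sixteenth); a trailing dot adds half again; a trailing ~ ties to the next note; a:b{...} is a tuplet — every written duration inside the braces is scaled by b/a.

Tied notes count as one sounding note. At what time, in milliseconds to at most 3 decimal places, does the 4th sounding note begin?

1. 0.0ms @ 0 + 2045.455ms (9/4)
2. 2045.455ms @ 9/4 + 681.818ms (3/4)
3. 2727.273ms @ 3 + 1363.636ms (3/2)
4. 4090.909ms @ 9/2 + 1363.636ms (3/2)

note 4 onset = 9/2b = 4090.909ms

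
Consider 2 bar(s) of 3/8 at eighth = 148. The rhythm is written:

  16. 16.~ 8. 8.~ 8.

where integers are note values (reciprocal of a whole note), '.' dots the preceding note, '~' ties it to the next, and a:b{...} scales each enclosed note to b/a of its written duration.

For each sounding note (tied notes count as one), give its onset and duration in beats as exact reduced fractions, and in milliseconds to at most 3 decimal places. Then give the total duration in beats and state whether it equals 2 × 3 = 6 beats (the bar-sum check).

1) 0.0ms=0b +304.054ms=3/4b
2) 304.054ms=3/4b +912.162ms=9/4b
3) 1216.216ms=3b +1216.216ms=3b
Σ=6b of 6 (148bpm 3/8) — PASS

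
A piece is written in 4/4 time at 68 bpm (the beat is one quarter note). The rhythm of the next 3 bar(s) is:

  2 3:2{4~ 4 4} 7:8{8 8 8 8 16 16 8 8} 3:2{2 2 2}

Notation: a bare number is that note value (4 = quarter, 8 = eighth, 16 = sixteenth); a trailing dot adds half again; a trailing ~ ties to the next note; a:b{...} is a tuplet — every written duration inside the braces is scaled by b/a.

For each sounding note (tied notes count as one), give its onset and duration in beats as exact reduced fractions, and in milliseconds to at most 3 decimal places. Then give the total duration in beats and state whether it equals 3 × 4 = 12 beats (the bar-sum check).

1) 0.0ms=0b +1764.706ms=2b
2) 1764.706ms=2b +1176.471ms=4/3b
3) 2941.176ms=10/3b +588.235ms=2/3b
4) 3529.412ms=4b +504.202ms=4/7b
5) 4033.613ms=32/7b +504.202ms=4/7b
6) 4537.815ms=36/7b +504.202ms=4/7b
7) 5042.017ms=40/7b +504.202ms=4/7b
8) 5546.218ms=44/7b +252.101ms=2/7b
9) 5798.319ms=46/7b +252.101ms=2/7b
10) 6050.42ms=48/7b +504.202ms=4/7b
11) 6554.622ms=52/7b +504.202ms=4/7b
12) 7058.824ms=8b +1176.471ms=4/3b
13) 8235.294ms=28/3b +1176.471ms=4/3b
14) 9411.765ms=32/3b +1176.471ms=4/3b
Σ=12b of 12 (68bpm 4/4) — PASS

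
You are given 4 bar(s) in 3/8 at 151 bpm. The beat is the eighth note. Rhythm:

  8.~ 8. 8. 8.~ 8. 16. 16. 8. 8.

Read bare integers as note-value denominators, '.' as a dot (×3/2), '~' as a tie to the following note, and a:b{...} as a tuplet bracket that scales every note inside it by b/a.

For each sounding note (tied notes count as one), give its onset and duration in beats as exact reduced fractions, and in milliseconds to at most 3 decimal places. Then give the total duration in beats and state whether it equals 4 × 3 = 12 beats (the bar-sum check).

1) 0.0ms=0b +1192.053ms=3b
2) 1192.053ms=3b +596.026ms=3/2b
3) 1788.079ms=9/2b +1192.053ms=3b
4) 2980.132ms=15/2b +298.013ms=3/4b
5) 3278.146ms=33/4b +298.013ms=3/4b
6) 3576.159ms=9b +596.026ms=3/2b
7) 4172.185ms=21/2b +596.026ms=3/2b
Σ=12b of 12 (151bpm 3/8) — PASS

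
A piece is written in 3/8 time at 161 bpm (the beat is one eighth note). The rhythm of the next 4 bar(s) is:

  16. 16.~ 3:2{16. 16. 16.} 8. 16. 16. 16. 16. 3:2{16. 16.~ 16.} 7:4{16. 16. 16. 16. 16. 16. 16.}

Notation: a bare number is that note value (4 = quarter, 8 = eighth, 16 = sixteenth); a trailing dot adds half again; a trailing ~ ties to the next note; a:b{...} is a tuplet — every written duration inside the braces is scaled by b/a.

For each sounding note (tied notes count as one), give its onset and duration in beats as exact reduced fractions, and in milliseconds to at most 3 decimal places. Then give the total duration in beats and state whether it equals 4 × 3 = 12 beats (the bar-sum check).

1) 0.0ms=0b +279.503ms=3/4b
2) 279.503ms=3/4b +465.839ms=5/4b
3) 745.342ms=2b +186.335ms=1/2b
4) 931.677ms=5/2b +186.335ms=1/2b
5) 1118.012ms=3b +559.006ms=3/2b
6) 1677.019ms=9/2b +279.503ms=3/4b
7) 1956.522ms=21/4b +279.503ms=3/4b
8) 2236.025ms=6b +279.503ms=3/4b
9) 2515.528ms=27/4b +279.503ms=3/4b
10) 2795.031ms=15/2b +186.335ms=1/2b
11) 2981.366ms=8b +372.671ms=1b
12) 3354.037ms=9b +159.716ms=3/7b
13) 3513.753ms=66/7b +159.716ms=3/7b
14) 3673.469ms=69/7b +159.716ms=3/7b
15) 3833.185ms=72/7b +159.716ms=3/7b
16) 3992.902ms=75/7b +159.716ms=3/7b
17) 4152.618ms=78/7b +159.716ms=3/7b
18) 4312.334ms=81/7b +159.716ms=3/7b
Σ=12b of 12 (161bpm 3/8) — PASS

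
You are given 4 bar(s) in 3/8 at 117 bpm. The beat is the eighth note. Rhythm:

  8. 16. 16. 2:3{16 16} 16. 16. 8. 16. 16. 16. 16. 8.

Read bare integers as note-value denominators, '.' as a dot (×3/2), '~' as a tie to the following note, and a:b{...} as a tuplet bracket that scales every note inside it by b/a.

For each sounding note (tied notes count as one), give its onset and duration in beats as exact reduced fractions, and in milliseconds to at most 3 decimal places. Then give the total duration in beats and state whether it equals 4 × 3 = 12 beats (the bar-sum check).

1) 0.0ms=0b +769.231ms=3/2b
2) 769.231ms=3/2b +384.615ms=3/4b
3) 1153.846ms=9/4b +384.615ms=3/4b
4) 1538.462ms=3b +384.615ms=3/4b
5) 1923.077ms=15/4b +384.615ms=3/4b
6) 2307.692ms=9/2b +384.615ms=3/4b
7) 2692.308ms=21/4b +384.615ms=3/4b
8) 3076.923ms=6b +769.231ms=3/2b
9) 3846.154ms=15/2b +384.615ms=3/4b
10) 4230.769ms=33/4b +384.615ms=3/4b
11) 4615.385ms=9b +384.615ms=3/4b
12) 5000.0ms=39/4b +384.615ms=3/4b
13) 5384.615ms=21/2b +769.231ms=3/2b
Σ=12b of 12 (117bpm 3/8) — PASS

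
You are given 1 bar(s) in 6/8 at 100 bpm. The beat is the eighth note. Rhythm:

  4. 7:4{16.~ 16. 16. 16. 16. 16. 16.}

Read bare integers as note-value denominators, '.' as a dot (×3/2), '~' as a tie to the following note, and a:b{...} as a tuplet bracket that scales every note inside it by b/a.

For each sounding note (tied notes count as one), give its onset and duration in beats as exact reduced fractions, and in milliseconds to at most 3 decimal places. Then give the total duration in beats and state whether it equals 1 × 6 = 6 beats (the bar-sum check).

1) 0.0ms=0b +1800.0ms=3b
2) 1800.0ms=3b +514.286ms=6/7b
3) 2314.286ms=27/7b +257.143ms=3/7b
4) 2571.429ms=30/7b +257.143ms=3/7b
5) 2828.571ms=33/7b +257.143ms=3/7b
6) 3085.714ms=36/7b +257.143ms=3/7b
7) 3342.857ms=39/7b +257.143ms=3/7b
Σ=6b of 6 (100bpm 6/8) — PASS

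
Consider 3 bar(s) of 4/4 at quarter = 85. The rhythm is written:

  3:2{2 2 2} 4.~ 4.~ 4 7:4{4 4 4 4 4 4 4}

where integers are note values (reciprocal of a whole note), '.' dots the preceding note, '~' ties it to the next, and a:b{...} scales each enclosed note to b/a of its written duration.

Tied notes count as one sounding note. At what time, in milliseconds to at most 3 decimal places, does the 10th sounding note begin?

note 10 onset = 76/7b = 7663.866ms

1. 0.0ms @ 0 + 941.176ms (4/3)
2. 941.176ms @ 4/3 + 941.176ms (4/3)
3. 1882.353ms @ 8/3 + 941.176ms (4/3)
4. 2823.529ms @ 4 + 2823.529ms (4)
5. 5647.059ms @ 8 + 403.361ms (4/7)
6. 6050.42ms @ 60/7 + 403.361ms (4/7)
7. 6453.782ms @ 64/7 + 403.361ms (4/7)
8. 6857.143ms @ 68/7 + 403.361ms (4/7)
9. 7260.504ms @ 72/7 + 403.361ms (4/7)
10. 7663.866ms @ 76/7 + 403.361ms (4/7)
11. 8067.227ms @ 80/7 + 403.361ms (4/7)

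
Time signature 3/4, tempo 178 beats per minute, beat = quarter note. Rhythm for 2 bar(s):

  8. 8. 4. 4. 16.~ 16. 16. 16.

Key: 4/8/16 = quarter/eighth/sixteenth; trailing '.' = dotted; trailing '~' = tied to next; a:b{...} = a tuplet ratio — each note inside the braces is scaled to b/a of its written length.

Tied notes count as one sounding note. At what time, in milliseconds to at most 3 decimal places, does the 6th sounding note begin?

1. 0.0ms @ 0 + 252.809ms (3/4)
2. 252.809ms @ 3/4 + 252.809ms (3/4)
3. 505.618ms @ 3/2 + 505.618ms (3/2)
4. 1011.236ms @ 3 + 505.618ms (3/2)
5. 1516.854ms @ 9/2 + 252.809ms (3/4)
6. 1769.663ms @ 21/4 + 126.404ms (3/8)
7. 1896.067ms @ 45/8 + 126.404ms (3/8)

note 6 onset = 21/4b = 1769.663ms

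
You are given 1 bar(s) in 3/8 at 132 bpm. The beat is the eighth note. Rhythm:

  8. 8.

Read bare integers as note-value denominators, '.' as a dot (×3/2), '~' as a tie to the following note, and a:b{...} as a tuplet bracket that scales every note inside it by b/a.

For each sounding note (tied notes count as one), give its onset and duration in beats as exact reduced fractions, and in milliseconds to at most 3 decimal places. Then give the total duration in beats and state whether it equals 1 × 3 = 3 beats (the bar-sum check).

1) 0.0ms=0b +681.818ms=3/2b
2) 681.818ms=3/2b +681.818ms=3/2b
Σ=3b of 3 (132bpm 3/8) — PASS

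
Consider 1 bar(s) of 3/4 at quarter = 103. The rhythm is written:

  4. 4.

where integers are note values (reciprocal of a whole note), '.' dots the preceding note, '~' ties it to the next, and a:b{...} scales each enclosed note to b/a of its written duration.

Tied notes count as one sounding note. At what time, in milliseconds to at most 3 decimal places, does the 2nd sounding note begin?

note 2 onset = 3/2b = 873.786ms

1. 0.0ms @ 0 + 873.786ms (3/2)
2. 873.786ms @ 3/2 + 873.786ms (3/2)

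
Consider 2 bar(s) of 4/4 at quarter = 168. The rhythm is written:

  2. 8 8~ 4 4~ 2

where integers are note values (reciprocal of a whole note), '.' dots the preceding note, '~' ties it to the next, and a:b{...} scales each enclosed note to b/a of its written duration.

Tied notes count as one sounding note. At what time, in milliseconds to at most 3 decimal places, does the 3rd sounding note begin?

note 3 onset = 7/2b = 1250.0ms

1. 0.0ms @ 0 + 1071.429ms (3)
2. 1071.429ms @ 3 + 178.571ms (1/2)
3. 1250.0ms @ 7/2 + 535.714ms (3/2)
4. 1785.714ms @ 5 + 1071.429ms (3)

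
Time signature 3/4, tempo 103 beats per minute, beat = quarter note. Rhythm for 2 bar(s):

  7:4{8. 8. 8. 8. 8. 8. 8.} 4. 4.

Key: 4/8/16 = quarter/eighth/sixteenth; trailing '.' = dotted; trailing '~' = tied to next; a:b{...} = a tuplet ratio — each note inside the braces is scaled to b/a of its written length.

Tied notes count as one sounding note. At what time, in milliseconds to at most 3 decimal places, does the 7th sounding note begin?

1. 0.0ms @ 0 + 249.653ms (3/7)
2. 249.653ms @ 3/7 + 249.653ms (3/7)
3. 499.307ms @ 6/7 + 249.653ms (3/7)
4. 748.96ms @ 9/7 + 249.653ms (3/7)
5. 998.613ms @ 12/7 + 249.653ms (3/7)
6. 1248.266ms @ 15/7 + 249.653ms (3/7)
7. 1497.92ms @ 18/7 + 249.653ms (3/7)
8. 1747.573ms @ 3 + 873.786ms (3/2)
9. 2621.359ms @ 9/2 + 873.786ms (3/2)

note 7 onset = 18/7b = 1497.92ms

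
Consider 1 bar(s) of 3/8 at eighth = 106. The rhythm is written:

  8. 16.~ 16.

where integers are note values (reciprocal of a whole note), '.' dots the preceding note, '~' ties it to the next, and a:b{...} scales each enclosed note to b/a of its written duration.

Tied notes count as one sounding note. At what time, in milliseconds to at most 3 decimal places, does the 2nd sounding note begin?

note 2 onset = 3/2b = 849.057ms

1. 0.0ms @ 0 + 849.057ms (3/2)
2. 849.057ms @ 3/2 + 849.057ms (3/2)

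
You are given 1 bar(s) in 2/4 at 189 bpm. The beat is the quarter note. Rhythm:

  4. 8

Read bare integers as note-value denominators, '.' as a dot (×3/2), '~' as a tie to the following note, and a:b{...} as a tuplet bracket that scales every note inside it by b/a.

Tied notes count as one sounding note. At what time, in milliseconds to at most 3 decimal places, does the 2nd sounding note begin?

1. 0.0ms @ 0 + 476.19ms (3/2)
2. 476.19ms @ 3/2 + 158.73ms (1/2)

note 2 onset = 3/2b = 476.19ms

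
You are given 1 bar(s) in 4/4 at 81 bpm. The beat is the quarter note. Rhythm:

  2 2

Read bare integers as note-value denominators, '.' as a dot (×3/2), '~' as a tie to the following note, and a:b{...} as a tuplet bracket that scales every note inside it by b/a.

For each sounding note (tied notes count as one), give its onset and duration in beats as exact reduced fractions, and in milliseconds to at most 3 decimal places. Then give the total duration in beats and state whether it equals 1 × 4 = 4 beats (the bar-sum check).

1) 0.0ms=0b +1481.481ms=2b
2) 1481.481ms=2b +1481.481ms=2b
Σ=4b of 4 (81bpm 4/4) — PASS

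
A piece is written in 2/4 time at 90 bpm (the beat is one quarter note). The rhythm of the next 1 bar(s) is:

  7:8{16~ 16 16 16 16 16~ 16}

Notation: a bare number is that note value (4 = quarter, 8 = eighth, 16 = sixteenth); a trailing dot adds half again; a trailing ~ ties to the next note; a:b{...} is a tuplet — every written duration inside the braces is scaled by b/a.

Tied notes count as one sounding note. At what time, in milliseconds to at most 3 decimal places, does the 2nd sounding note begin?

note 2 onset = 4/7b = 380.952ms

1. 0.0ms @ 0 + 380.952ms (4/7)
2. 380.952ms @ 4/7 + 190.476ms (2/7)
3. 571.429ms @ 6/7 + 190.476ms (2/7)
4. 761.905ms @ 8/7 + 190.476ms (2/7)
5. 952.381ms @ 10/7 + 380.952ms (4/7)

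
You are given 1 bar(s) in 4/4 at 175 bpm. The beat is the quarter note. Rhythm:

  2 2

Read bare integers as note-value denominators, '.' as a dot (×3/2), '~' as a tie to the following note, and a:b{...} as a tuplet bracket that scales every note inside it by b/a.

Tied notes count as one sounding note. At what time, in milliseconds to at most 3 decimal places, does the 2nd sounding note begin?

note 2 onset = 2b = 685.714ms

1. 0.0ms @ 0 + 685.714ms (2)
2. 685.714ms @ 2 + 685.714ms (2)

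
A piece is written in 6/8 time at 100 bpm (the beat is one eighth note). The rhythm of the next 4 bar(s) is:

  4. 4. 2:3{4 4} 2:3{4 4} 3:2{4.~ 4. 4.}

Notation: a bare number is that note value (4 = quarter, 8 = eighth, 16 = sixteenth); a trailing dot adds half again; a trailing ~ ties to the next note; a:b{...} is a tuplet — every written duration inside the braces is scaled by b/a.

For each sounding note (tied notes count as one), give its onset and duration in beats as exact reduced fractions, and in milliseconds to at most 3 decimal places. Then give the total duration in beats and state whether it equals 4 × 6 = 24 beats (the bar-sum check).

1) 0.0ms=0b +1800.0ms=3b
2) 1800.0ms=3b +1800.0ms=3b
3) 3600.0ms=6b +1800.0ms=3b
4) 5400.0ms=9b +1800.0ms=3b
5) 7200.0ms=12b +1800.0ms=3b
6) 9000.0ms=15b +1800.0ms=3b
7) 10800.0ms=18b +2400.0ms=4b
8) 13200.0ms=22b +1200.0ms=2b
Σ=24b of 24 (100bpm 6/8) — PASS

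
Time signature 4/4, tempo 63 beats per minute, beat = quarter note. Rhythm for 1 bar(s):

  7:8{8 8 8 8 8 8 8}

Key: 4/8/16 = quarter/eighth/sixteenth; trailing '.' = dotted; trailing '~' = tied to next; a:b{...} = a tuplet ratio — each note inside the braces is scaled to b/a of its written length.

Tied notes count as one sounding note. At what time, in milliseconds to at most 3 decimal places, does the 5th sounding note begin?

1. 0.0ms @ 0 + 544.218ms (4/7)
2. 544.218ms @ 4/7 + 544.218ms (4/7)
3. 1088.435ms @ 8/7 + 544.218ms (4/7)
4. 1632.653ms @ 12/7 + 544.218ms (4/7)
5. 2176.871ms @ 16/7 + 544.218ms (4/7)
6. 2721.088ms @ 20/7 + 544.218ms (4/7)
7. 3265.306ms @ 24/7 + 544.218ms (4/7)

note 5 onset = 16/7b = 2176.871ms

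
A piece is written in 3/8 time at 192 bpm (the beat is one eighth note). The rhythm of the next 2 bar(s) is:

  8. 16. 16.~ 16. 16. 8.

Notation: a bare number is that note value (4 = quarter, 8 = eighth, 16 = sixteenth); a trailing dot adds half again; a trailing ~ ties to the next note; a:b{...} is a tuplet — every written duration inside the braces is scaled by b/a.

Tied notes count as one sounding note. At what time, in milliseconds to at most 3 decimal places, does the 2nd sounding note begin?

note 2 onset = 3/2b = 468.75ms

1. 0.0ms @ 0 + 468.75ms (3/2)
2. 468.75ms @ 3/2 + 234.375ms (3/4)
3. 703.125ms @ 9/4 + 468.75ms (3/2)
4. 1171.875ms @ 15/4 + 234.375ms (3/4)
5. 1406.25ms @ 9/2 + 468.75ms (3/2)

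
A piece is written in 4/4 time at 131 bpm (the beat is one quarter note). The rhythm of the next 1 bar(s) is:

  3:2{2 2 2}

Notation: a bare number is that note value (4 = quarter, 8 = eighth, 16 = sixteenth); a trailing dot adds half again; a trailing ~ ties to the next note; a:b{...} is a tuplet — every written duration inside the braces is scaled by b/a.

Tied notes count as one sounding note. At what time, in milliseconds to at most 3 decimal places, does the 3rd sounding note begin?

1. 0.0ms @ 0 + 610.687ms (4/3)
2. 610.687ms @ 4/3 + 610.687ms (4/3)
3. 1221.374ms @ 8/3 + 610.687ms (4/3)

note 3 onset = 8/3b = 1221.374ms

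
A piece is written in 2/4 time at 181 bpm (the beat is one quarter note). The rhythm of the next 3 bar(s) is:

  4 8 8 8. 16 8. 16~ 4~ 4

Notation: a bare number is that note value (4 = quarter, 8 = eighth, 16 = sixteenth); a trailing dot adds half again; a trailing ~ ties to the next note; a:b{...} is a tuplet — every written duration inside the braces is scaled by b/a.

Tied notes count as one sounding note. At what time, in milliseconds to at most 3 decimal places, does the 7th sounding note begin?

note 7 onset = 15/4b = 1243.094ms

1. 0.0ms @ 0 + 331.492ms (1)
2. 331.492ms @ 1 + 165.746ms (1/2)
3. 497.238ms @ 3/2 + 165.746ms (1/2)
4. 662.983ms @ 2 + 248.619ms (3/4)
5. 911.602ms @ 11/4 + 82.873ms (1/4)
6. 994.475ms @ 3 + 248.619ms (3/4)
7. 1243.094ms @ 15/4 + 745.856ms (9/4)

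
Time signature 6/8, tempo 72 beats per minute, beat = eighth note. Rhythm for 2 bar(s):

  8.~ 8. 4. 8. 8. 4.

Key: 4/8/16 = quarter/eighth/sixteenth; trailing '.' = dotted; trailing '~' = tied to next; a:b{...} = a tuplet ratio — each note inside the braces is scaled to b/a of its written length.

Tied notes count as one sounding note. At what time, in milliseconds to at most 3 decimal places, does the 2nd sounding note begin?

note 2 onset = 3b = 2500.0ms

1. 0.0ms @ 0 + 2500.0ms (3)
2. 2500.0ms @ 3 + 2500.0ms (3)
3. 5000.0ms @ 6 + 1250.0ms (3/2)
4. 6250.0ms @ 15/2 + 1250.0ms (3/2)
5. 7500.0ms @ 9 + 2500.0ms (3)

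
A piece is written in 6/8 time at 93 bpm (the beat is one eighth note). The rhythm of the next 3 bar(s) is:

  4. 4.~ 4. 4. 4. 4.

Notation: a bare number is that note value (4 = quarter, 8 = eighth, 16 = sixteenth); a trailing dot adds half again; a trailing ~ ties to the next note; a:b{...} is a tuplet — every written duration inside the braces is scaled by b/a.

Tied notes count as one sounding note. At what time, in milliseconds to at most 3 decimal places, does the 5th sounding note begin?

note 5 onset = 15b = 9677.419ms

1. 0.0ms @ 0 + 1935.484ms (3)
2. 1935.484ms @ 3 + 3870.968ms (6)
3. 5806.452ms @ 9 + 1935.484ms (3)
4. 7741.935ms @ 12 + 1935.484ms (3)
5. 9677.419ms @ 15 + 1935.484ms (3)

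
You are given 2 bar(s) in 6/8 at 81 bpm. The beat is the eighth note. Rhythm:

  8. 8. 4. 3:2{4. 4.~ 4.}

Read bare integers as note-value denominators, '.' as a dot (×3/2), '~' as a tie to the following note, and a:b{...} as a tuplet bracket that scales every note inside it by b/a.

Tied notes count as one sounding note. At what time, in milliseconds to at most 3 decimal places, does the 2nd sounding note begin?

note 2 onset = 3/2b = 1111.111ms

1. 0.0ms @ 0 + 1111.111ms (3/2)
2. 1111.111ms @ 3/2 + 1111.111ms (3/2)
3. 2222.222ms @ 3 + 2222.222ms (3)
4. 4444.444ms @ 6 + 1481.481ms (2)
5. 5925.926ms @ 8 + 2962.963ms (4)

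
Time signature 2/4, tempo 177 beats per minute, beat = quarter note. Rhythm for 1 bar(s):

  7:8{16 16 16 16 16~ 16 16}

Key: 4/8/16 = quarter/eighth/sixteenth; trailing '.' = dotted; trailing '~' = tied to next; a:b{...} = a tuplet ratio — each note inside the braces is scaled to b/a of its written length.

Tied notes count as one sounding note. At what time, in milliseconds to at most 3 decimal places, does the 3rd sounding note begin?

1. 0.0ms @ 0 + 96.852ms (2/7)
2. 96.852ms @ 2/7 + 96.852ms (2/7)
3. 193.705ms @ 4/7 + 96.852ms (2/7)
4. 290.557ms @ 6/7 + 96.852ms (2/7)
5. 387.409ms @ 8/7 + 193.705ms (4/7)
6. 581.114ms @ 12/7 + 96.852ms (2/7)

note 3 onset = 4/7b = 193.705ms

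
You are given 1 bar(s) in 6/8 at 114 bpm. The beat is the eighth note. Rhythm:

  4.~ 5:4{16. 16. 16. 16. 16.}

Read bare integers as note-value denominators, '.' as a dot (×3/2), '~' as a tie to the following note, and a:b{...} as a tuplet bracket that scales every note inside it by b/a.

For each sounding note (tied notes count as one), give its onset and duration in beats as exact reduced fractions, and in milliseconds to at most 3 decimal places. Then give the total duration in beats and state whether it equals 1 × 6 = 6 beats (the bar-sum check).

1) 0.0ms=0b +1894.737ms=18/5b
2) 1894.737ms=18/5b +315.789ms=3/5b
3) 2210.526ms=21/5b +315.789ms=3/5b
4) 2526.316ms=24/5b +315.789ms=3/5b
5) 2842.105ms=27/5b +315.789ms=3/5b
Σ=6b of 6 (114bpm 6/8) — PASS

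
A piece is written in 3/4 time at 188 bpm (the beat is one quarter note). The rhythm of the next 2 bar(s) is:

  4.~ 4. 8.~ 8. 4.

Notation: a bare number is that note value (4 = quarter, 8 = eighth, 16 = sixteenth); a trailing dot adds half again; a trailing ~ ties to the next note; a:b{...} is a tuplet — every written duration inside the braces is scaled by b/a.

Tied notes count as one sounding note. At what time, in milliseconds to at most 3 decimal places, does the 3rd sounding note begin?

1. 0.0ms @ 0 + 957.447ms (3)
2. 957.447ms @ 3 + 478.723ms (3/2)
3. 1436.17ms @ 9/2 + 478.723ms (3/2)

note 3 onset = 9/2b = 1436.17ms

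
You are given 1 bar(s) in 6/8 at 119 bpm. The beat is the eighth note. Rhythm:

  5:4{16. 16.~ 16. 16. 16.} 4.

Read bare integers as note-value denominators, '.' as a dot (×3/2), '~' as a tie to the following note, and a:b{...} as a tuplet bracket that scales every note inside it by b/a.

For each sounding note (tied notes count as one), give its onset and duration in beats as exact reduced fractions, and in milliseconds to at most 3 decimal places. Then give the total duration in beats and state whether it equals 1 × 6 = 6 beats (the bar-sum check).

1) 0.0ms=0b +302.521ms=3/5b
2) 302.521ms=3/5b +605.042ms=6/5b
3) 907.563ms=9/5b +302.521ms=3/5b
4) 1210.084ms=12/5b +302.521ms=3/5b
5) 1512.605ms=3b +1512.605ms=3b
Σ=6b of 6 (119bpm 6/8) — PASS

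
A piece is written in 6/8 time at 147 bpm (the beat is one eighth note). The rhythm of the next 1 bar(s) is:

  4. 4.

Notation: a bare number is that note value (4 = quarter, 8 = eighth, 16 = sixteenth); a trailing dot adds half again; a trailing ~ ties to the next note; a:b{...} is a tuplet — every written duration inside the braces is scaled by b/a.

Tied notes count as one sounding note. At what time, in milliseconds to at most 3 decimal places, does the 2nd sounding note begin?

1. 0.0ms @ 0 + 1224.49ms (3)
2. 1224.49ms @ 3 + 1224.49ms (3)

note 2 onset = 3b = 1224.49ms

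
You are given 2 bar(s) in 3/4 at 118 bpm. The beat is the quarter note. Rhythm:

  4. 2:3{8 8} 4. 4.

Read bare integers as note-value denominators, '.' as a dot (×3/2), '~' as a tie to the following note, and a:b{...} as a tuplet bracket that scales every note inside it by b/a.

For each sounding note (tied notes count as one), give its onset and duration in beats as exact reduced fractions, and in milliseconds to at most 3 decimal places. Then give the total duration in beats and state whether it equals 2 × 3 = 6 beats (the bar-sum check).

1) 0.0ms=0b +762.712ms=3/2b
2) 762.712ms=3/2b +381.356ms=3/4b
3) 1144.068ms=9/4b +381.356ms=3/4b
4) 1525.424ms=3b +762.712ms=3/2b
5) 2288.136ms=9/2b +762.712ms=3/2b
Σ=6b of 6 (118bpm 3/4) — PASS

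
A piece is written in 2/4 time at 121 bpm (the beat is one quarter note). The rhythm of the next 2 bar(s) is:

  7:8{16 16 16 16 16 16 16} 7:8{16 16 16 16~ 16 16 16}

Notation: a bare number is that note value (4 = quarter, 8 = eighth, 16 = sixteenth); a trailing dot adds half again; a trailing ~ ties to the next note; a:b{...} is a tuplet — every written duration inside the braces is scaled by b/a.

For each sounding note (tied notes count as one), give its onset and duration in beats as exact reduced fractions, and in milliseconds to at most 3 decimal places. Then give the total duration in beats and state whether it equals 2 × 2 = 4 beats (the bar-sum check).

1) 0.0ms=0b +141.677ms=2/7b
2) 141.677ms=2/7b +141.677ms=2/7b
3) 283.353ms=4/7b +141.677ms=2/7b
4) 425.03ms=6/7b +141.677ms=2/7b
5) 566.706ms=8/7b +141.677ms=2/7b
6) 708.383ms=10/7b +141.677ms=2/7b
7) 850.059ms=12/7b +141.677ms=2/7b
8) 991.736ms=2b +141.677ms=2/7b
9) 1133.412ms=16/7b +141.677ms=2/7b
10) 1275.089ms=18/7b +141.677ms=2/7b
11) 1416.765ms=20/7b +283.353ms=4/7b
12) 1700.118ms=24/7b +141.677ms=2/7b
13) 1841.795ms=26/7b +141.677ms=2/7b
Σ=4b of 4 (121bpm 2/4) — PASS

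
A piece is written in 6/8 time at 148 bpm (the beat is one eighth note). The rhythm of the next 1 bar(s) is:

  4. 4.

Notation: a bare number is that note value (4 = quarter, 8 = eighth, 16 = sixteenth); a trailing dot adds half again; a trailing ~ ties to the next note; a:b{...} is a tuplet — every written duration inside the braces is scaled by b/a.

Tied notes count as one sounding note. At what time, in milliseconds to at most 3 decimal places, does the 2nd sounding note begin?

note 2 onset = 3b = 1216.216ms

1. 0.0ms @ 0 + 1216.216ms (3)
2. 1216.216ms @ 3 + 1216.216ms (3)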